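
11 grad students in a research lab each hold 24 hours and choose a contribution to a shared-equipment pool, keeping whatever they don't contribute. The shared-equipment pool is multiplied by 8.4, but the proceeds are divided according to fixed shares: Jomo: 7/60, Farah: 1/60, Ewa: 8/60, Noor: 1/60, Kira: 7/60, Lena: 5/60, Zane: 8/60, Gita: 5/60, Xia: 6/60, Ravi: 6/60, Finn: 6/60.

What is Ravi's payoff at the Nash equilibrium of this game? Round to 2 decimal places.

64.32 hours

Each unit j contributes comes back to j as 8.4 × (j's share), so j prefers to contribute only if that share exceeds 1/8.4 = 0.1190; otherwise keeping the unit dominates.
The shares above 0.1190 belong to Ewa and Zane, contributing 24 each; the remaining 9 contribute 0. Total contributed: 48.
Ravi keeps 24 and receives 8.4 × 48 × 6/60 = 40.32 from the shared-equipment pool, for a payoff of 64.32.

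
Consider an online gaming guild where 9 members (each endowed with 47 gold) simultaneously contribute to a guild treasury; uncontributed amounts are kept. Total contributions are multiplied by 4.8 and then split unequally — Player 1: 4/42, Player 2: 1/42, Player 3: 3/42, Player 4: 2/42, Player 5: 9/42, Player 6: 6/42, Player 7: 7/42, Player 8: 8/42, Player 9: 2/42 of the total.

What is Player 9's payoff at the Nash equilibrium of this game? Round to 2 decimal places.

57.74 gold

Player j's private return per contributed unit is 4.8 × (j's share). Contributing is weakly dominant for j when that share is at least 1/4.8 = 0.2083, and contributing 0 is dominant otherwise.
Only Player 5 (9/42) clears that bar, contributing 47; the remaining 8 contribute 0. Total contributed: 47.
Player 9 keeps 47 and receives 4.8 × 47 × 2/42 = 10.74 from the guild treasury, for a payoff of 57.74.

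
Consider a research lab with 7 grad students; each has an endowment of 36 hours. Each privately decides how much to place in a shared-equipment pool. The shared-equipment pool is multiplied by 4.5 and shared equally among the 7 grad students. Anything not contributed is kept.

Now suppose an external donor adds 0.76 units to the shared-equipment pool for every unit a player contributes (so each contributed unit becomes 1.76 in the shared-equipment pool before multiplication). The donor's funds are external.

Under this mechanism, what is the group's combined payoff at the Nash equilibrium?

With the mechanism, a contributed unit returns 4.5 × 1.76 / 7 = 1.1314 per unit of net cost to the contributor — now above 1 — so contributing fully is weakly dominant for every player.
At the Nash equilibrium everyone contributes 36. Group total payoff = 4.5 × 1.76 × 252 = 1995.84.

1995.84 hours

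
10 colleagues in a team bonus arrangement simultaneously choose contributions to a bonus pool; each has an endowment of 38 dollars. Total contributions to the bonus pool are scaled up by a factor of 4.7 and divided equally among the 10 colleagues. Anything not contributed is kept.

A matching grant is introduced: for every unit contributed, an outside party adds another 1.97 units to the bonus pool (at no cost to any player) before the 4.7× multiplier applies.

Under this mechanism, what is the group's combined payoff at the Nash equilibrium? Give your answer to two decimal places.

5304.42 dollars

The effective private return per unit is now 4.7 × 2.97 / 10 = 1.3959 > 1, so every player's dominant strategy flips to full contribution.
So the Nash equilibrium is full contribution by all 10; the group earns 4.7 × 2.97 × 380 = 5304.42.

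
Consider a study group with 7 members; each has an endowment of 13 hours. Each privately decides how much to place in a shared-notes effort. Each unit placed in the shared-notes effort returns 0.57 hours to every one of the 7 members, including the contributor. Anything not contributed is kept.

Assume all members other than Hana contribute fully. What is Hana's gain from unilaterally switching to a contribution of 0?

Switching from a contribution of 13 to 0 lets Hana keep an extra 13 hours, but lowers the shared-notes effort by 13, which costs Hana their own share of that drop: 0.57 × 13 = 7.41.
Net gain = 13 − 7.41 = 5.59. The private return per contributed unit (0.57) is below 1, so free-riding is indeed the best response regardless of what the others do.

5.59 hours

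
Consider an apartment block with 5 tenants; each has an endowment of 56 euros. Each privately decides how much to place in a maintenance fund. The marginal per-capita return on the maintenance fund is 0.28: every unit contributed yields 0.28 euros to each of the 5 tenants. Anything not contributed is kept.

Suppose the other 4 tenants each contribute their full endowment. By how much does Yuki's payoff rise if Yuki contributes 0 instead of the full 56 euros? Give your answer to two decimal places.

40.32 euros

Switching from a contribution of 56 to 0 lets Yuki keep an extra 56 euros, but lowers the maintenance fund by 56, which costs Yuki their own share of that drop: 0.28 × 56 = 15.68.
Net gain = 56 − 15.68 = 40.32. The private return per contributed unit (0.28) is below 1, so free-riding is indeed the best response regardless of what the others do.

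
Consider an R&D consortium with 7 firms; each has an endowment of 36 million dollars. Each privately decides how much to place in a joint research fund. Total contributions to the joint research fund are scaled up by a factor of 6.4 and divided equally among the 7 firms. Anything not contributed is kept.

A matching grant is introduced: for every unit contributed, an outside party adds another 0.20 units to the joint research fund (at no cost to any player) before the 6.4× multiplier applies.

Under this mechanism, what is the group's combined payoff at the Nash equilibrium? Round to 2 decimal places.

Under the mechanism each unit contributed yields 6.4 × 1.20 / 7 = 1.0971 back to its contributor per unit of net cost, which exceeds 1, making full contribution the dominant choice for everyone.
So the Nash equilibrium is full contribution by all 7; the group earns 6.4 × 1.20 × 252 = 1935.36.

1935.36 million dollars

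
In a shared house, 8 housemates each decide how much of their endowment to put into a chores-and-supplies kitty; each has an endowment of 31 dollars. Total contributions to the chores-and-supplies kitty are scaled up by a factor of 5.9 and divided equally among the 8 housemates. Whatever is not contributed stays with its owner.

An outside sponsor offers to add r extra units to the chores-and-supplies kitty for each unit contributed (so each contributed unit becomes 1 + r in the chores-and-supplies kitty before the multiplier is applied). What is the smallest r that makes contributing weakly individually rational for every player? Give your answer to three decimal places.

With matching at rate r, one contributed unit becomes (1 + r) in the chores-and-supplies kitty and returns 5.9 × (1 + r) / 8 to the contributor.
Setting this equal to 1: 1 + r = 8/5.9 = 1.3559.
So the minimum matching rate is r = 1.3559 − 1 = 0.356.

0.356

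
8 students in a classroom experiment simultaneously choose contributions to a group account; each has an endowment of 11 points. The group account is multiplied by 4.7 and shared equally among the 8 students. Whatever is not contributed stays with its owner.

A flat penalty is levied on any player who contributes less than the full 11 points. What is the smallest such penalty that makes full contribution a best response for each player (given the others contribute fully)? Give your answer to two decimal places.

4.54 points

Given the others contribute fully, the best deviation is to contribute 0 (any partial contribution still incurs the fine and gives up units whose private return 0.5875 is below 1).
Deviating from 11 to 0 saves 11 points but forfeits the deviator's share of the drop in the group account: 4.7/8 × 11 = 6.46.
So the deviation gain is 11 − 6.46 = 4.54, and the fine must be at least 4.54 points to wipe it out.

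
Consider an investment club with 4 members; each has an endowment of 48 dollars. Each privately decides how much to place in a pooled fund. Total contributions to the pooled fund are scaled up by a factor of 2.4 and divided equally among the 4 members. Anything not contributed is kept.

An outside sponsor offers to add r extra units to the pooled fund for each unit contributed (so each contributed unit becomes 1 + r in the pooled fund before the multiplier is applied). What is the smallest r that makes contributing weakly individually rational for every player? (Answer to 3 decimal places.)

With matching at rate r, one contributed unit becomes (1 + r) in the pooled fund and returns 2.4 × (1 + r) / 4 to the contributor.
Setting this equal to 1: 1 + r = 4/2.4 = 1.6667.
So the minimum matching rate is r = 1.6667 − 1 = 0.667.

0.667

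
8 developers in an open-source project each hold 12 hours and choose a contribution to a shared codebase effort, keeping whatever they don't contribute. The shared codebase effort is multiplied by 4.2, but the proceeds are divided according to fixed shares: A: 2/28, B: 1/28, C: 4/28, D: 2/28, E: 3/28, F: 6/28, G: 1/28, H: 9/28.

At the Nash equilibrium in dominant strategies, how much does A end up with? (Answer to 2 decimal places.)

15.60 hours

Player j's private return per contributed unit is 4.2 × (j's share). Contributing is weakly dominant for j when that share is at least 1/4.2 = 0.2381, and contributing 0 is dominant otherwise.
H alone (share 9/28) is above the threshold, contributing 12; the remaining 7 contribute 0. Total contributed: 12.
A keeps 12 and receives 4.2 × 12 × 2/28 = 3.60 from the shared codebase effort, for a payoff of 15.60.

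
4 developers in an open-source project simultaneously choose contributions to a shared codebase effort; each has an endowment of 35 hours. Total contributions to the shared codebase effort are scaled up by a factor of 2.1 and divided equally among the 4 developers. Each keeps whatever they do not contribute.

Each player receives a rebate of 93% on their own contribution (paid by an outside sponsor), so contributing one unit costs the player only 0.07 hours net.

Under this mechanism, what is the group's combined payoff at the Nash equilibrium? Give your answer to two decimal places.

Under the mechanism each unit contributed yields (2.1/4) / 0.07 = 7.5000 back to its contributor per unit of net cost, which exceeds 1, making full contribution the dominant choice for everyone.
So the Nash equilibrium is full contribution by all 4; the group earns 4 × (35 × 0.93 + 2.1 × 35) = 424.20.

424.20 hours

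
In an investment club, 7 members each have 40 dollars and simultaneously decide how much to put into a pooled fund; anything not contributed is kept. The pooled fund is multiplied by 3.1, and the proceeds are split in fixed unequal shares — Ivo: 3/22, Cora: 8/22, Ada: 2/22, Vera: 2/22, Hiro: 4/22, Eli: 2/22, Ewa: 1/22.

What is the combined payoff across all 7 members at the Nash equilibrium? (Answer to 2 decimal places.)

364.00 dollars

A player with share s gets back 3.1·s per unit contributed, so full contribution is dominant for anyone with s > 1/3.1 = 0.3226 and zero contribution is dominant for anyone below.
The only share above 0.3226 is Cora's 8/22, contributing 40; the remaining 6 contribute 0. Total contributed: 40.
The pooled fund pays out 3.1 × 40 = 124.00 in total (split across the unequal shares, but the aggregate is all that matters for the group sum).
The 6 free-riders keep 40 each, adding 240. Group total = 240 + 124.00 = 364.00.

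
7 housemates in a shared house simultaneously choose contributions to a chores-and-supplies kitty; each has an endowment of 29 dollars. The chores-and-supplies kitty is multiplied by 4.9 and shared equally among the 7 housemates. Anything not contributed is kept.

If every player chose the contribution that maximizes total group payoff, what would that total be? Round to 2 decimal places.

Each contributed unit returns 4.900 to the group as a whole (0.7000 to each of 7 players), which exceeds 1, so the social optimum is full contribution: group total = 4.900 × 203 = 994.70.

994.70 dollars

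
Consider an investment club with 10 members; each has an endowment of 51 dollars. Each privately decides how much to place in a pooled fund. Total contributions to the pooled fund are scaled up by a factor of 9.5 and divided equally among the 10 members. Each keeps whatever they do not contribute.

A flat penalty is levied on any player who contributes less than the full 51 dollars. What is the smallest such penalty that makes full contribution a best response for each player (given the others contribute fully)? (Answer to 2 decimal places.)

2.55 dollars

Given the others contribute fully, the best deviation is to contribute 0 (any partial contribution still incurs the fine and gives up units whose private return 0.9500 is below 1).
Deviating from 51 to 0 saves 51 dollars but forfeits the deviator's share of the drop in the pooled fund: 9.5/10 × 51 = 48.45.
So the deviation gain is 51 − 48.45 = 2.55, and the fine must be at least 2.55 dollars to wipe it out.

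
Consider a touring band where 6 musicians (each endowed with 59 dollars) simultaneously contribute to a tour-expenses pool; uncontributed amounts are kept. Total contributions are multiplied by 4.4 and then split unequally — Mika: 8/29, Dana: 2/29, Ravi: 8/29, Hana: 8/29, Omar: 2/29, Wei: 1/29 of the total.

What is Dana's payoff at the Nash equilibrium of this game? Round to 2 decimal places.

A player with share s gets back 4.4·s per unit contributed, so full contribution is dominant for anyone with s > 1/4.4 = 0.2273 and zero contribution is dominant for anyone below.
Mika, Ravi and Hana clear that bar, contributing 59 each; the remaining 3 contribute 0. Total contributed: 177.
Dana keeps 59 and receives 4.4 × 177 × 2/29 = 53.71 from the tour-expenses pool, for a payoff of 112.71.

112.71 dollars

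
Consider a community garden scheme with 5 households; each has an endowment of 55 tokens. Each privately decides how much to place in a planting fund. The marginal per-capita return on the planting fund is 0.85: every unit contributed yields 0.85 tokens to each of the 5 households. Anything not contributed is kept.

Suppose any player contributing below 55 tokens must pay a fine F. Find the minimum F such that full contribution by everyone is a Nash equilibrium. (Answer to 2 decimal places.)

Given the others contribute fully, the best deviation is to contribute 0 (any partial contribution still incurs the fine and gives up units whose private return 0.85 is below 1).
Deviating from 55 to 0 saves 55 tokens but forfeits the deviator's share of the drop in the planting fund: 0.85 × 55 = 46.75.
So the deviation gain is 55 − 46.75 = 8.25, and the fine must be at least 8.25 tokens to wipe it out.

8.25 tokens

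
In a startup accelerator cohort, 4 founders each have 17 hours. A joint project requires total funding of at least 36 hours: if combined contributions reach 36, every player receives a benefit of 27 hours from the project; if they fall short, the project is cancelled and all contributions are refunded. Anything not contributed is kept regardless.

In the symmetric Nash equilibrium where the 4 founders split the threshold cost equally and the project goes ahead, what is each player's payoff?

35 hours

Equal share of the threshold: 36/4 = 9.
At this profile no one gains by cutting their contribution: any cut drops the total below 36, the project is cancelled, contributions are refunded, and the deviator ends with 17, which is less than 17 − 9 + 27 = 35. Contributing more than 9 just wastes the excess. So contributing exactly 9 is a best response.
Each player's payoff: 17 − 9 + 27 = 35.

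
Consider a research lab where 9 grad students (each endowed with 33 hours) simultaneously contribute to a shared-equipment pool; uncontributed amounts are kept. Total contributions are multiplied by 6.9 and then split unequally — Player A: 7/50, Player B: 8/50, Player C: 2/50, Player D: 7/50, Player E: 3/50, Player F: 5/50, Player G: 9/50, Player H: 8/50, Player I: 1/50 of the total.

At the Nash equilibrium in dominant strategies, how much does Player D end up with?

128.63 hours

Player j's private return per contributed unit is 6.9 × (j's share). Contributing is weakly dominant for j when that share is at least 1/6.9 = 0.1449, and contributing 0 is dominant otherwise.
Player B, Player G and Player H clear that bar, contributing 33 each; the remaining 6 contribute 0. Total contributed: 99.
Player D keeps 33 and receives 6.9 × 99 × 7/50 = 95.63 from the shared-equipment pool, for a payoff of 128.63.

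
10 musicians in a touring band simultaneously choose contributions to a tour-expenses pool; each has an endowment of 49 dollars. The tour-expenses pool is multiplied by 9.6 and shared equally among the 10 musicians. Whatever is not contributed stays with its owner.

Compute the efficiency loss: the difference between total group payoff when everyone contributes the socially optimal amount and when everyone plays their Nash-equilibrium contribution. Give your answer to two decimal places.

4214.00 dollars

Each contributed unit returns 9.6/10 = 0.9600 to its contributor — below 1 — so contributing 0 is dominant for every player. At the Nash equilibrium everyone keeps their 49, and the group total is 10 × 49 = 490.
Each contributed unit returns 9.600 to the group as a whole (0.9600 to each of 10 players), which exceeds 1, so the social optimum is full contribution: group total = 9.600 × 490 = 4704.00.
Efficiency loss = 4704.00 − 490 = 4214.00.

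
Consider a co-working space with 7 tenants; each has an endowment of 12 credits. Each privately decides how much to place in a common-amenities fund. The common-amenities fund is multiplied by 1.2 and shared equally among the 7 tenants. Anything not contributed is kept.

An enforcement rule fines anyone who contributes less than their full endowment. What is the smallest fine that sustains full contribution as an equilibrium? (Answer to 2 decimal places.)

9.94 credits

Given the others contribute fully, the best deviation is to contribute 0 (any partial contribution still incurs the fine and gives up units whose private return 0.1714 is below 1).
Deviating from 12 to 0 saves 12 credits but forfeits the deviator's share of the drop in the common-amenities fund: 1.2/7 × 12 = 2.06.
So the deviation gain is 12 − 2.06 = 9.94, and the fine must be at least 9.94 credits to wipe it out.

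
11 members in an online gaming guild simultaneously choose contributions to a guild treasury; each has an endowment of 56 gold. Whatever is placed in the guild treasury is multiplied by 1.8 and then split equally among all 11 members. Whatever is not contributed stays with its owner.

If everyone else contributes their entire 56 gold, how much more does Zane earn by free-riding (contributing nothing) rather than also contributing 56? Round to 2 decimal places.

Switching from a contribution of 56 to 0 lets Zane keep an extra 56 gold, but lowers the guild treasury by 56, which costs Zane their own share of that drop: 1.8/11 × 56 = 9.16.
Net gain = 56 − 9.16 = 46.84. The private return per contributed unit (0.1636) is below 1, so free-riding is indeed the best response regardless of what the others do.

46.84 gold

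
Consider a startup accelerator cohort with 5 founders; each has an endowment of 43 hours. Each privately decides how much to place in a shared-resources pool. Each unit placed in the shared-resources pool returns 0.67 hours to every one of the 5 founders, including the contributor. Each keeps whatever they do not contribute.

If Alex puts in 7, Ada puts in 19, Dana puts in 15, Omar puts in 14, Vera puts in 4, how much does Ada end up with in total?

Total contributed: 7 + 19 + 15 + 14 + 4 = 59.
Each receives 0.67 × 59 = 39.53 from the shared-resources pool.
Ada keeps 43 − 19 = 24, so Ada's payoff is 24 + 39.53 = 63.53.

63.53 hours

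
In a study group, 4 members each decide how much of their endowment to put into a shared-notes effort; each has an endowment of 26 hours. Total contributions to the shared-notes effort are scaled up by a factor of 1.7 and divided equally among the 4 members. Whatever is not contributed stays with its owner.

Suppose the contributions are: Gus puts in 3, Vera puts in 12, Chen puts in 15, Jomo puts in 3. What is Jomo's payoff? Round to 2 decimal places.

Total contributed: 3 + 12 + 15 + 3 = 33.
Each receives 1.7 × 33 / 4 = 14.03 from the shared-notes effort.
Jomo keeps 26 − 3 = 23, so Jomo's payoff is 23 + 14.03 = 37.03.

37.03 hours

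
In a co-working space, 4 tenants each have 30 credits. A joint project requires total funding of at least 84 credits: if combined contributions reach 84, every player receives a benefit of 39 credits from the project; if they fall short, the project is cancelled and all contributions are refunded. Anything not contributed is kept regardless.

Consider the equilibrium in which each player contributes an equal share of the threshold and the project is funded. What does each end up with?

48 credits

Equal share of the threshold: 84/4 = 21.
At this profile no one gains by cutting their contribution: any cut drops the total below 84, the project is cancelled, contributions are refunded, and the deviator ends with 30, which is less than 30 − 21 + 39 = 48. Contributing more than 21 just wastes the excess. So contributing exactly 21 is a best response.
Each player's payoff: 30 − 21 + 39 = 48.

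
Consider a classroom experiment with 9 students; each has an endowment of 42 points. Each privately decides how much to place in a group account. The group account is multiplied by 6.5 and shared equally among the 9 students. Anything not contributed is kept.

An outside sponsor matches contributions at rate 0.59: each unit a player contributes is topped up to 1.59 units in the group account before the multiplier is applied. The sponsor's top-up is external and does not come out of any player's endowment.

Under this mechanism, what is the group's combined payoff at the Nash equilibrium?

With the mechanism, a contributed unit returns 6.5 × 1.59 / 9 = 1.1483 per unit of net cost to the contributor — now above 1 — so contributing fully is weakly dominant for every player.
So the Nash equilibrium is full contribution by all 9; the group earns 6.5 × 1.59 × 378 = 3906.63.

3906.63 points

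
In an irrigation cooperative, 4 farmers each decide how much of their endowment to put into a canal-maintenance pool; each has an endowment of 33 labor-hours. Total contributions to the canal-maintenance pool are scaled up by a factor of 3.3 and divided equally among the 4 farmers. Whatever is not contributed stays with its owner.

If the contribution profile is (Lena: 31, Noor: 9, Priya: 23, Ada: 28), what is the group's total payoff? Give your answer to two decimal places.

Total contributed: 31 + 9 + 23 + 28 = 91; total kept: 4 × 33 − 91 = 41.
The canal-maintenance pool pays out 3.3 × 91 = 300.30 in aggregate.
Group total = 41 + 300.30 = 341.30.

341.30 labor-hours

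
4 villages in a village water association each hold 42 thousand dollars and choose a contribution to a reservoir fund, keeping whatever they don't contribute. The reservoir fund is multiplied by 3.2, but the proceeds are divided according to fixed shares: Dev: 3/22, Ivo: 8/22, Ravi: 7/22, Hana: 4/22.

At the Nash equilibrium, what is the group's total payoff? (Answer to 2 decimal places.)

For player j, contributing a unit is worthwhile iff 3.2 × (j's share) ≥ 1, i.e. iff j's share is at least 0.3125.
Ivo and Ravi are above the threshold, contributing 42 each; the remaining 2 contribute 0. Total contributed: 84.
The reservoir fund pays out 3.2 × 84 = 268.80 in total (split across the unequal shares, but the aggregate is all that matters for the group sum).
The 2 free-riders keep 42 each, adding 84. Group total = 84 + 268.80 = 352.80.

352.80 thousand dollars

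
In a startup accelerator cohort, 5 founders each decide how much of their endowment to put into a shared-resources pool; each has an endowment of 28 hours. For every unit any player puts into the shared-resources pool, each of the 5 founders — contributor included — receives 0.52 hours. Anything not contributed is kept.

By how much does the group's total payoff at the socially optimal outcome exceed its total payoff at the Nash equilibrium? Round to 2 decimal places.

The private return per contributed unit is 0.52 < 1, so contributing 0 is dominant for every player. At the Nash equilibrium everyone keeps their 28, and the group total is 5 × 28 = 140.
Each contributed unit returns 2.600 to the group as a whole (0.52 to each of 5 players), which exceeds 1, so the social optimum is full contribution: group total = 2.600 × 140 = 364.00.
Efficiency loss = 364.00 − 140 = 224.00.

224.00 hours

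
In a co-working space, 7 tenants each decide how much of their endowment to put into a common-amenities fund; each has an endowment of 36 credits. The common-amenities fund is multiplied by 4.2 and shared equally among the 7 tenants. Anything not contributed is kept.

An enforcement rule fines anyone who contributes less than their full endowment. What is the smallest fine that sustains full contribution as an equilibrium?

14.40 credits

Given the others contribute fully, the best deviation is to contribute 0 (any partial contribution still incurs the fine and gives up units whose private return 0.6000 is below 1).
Deviating from 36 to 0 saves 36 credits but forfeits the deviator's share of the drop in the common-amenities fund: 4.2/7 × 36 = 21.60.
So the deviation gain is 36 − 21.60 = 14.40, and the fine must be at least 14.40 credits to wipe it out.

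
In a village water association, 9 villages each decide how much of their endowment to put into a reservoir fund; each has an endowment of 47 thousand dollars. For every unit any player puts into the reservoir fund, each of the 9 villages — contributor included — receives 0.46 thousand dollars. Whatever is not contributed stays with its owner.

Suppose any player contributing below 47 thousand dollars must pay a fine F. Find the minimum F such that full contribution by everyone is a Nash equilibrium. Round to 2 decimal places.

Given the others contribute fully, the best deviation is to contribute 0 (any partial contribution still incurs the fine and gives up units whose private return 0.46 is below 1).
Deviating from 47 to 0 saves 47 thousand dollars but forfeits the deviator's share of the drop in the reservoir fund: 0.46 × 47 = 21.62.
So the deviation gain is 47 − 21.62 = 25.38, and the fine must be at least 25.38 thousand dollars to wipe it out.

25.38 thousand dollars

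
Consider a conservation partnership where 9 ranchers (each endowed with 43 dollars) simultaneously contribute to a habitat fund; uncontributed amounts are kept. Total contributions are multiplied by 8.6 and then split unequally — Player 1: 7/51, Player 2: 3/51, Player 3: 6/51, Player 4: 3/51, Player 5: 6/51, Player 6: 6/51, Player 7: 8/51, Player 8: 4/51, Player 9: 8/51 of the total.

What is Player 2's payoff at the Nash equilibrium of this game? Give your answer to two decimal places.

173.52 dollars

A player with share s gets back 8.6·s per unit contributed, so full contribution is dominant for anyone with s > 1/8.6 = 0.1163 and zero contribution is dominant for anyone below.
Player 1, Player 3, Player 5, Player 6, Player 7 and Player 9 clear that bar, contributing 43 each; the remaining 3 contribute 0. Total contributed: 258.
Player 2 keeps 43 and receives 8.6 × 258 × 3/51 = 130.52 from the habitat fund, for a payoff of 173.52.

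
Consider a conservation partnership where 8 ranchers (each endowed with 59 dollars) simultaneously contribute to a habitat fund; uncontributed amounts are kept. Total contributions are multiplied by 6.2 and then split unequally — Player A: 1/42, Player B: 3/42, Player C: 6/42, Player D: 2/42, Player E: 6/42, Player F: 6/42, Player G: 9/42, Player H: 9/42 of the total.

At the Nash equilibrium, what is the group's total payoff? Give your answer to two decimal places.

1085.60 dollars

Player j's private return per contributed unit is 6.2 × (j's share). Contributing is weakly dominant for j when that share is at least 1/6.2 = 0.1613, and contributing 0 is dominant otherwise.
Player G and Player H clear that bar, contributing 59 each; the remaining 6 contribute 0. Total contributed: 118.
The habitat fund pays out 6.2 × 118 = 731.60 in total (split across the unequal shares, but the aggregate is all that matters for the group sum).
The 6 free-riders keep 59 each, adding 354. Group total = 354 + 731.60 = 1085.60.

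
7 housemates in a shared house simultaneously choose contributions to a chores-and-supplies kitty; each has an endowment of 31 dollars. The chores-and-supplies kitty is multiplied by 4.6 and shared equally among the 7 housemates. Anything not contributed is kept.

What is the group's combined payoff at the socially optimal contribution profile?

998.20 dollars

Each contributed unit returns 4.600 to the group as a whole (0.6571 to each of 7 players), which exceeds 1, so the social optimum is full contribution: group total = 4.600 × 217 = 998.20.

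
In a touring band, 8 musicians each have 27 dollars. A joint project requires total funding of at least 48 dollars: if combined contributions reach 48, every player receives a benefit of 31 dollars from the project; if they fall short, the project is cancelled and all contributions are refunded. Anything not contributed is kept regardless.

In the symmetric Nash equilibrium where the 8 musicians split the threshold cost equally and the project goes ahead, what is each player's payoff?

Equal share of the threshold: 48/8 = 6.
At this profile no one gains by cutting their contribution: any cut drops the total below 48, the project is cancelled, contributions are refunded, and the deviator ends with 27, which is less than 27 − 6 + 31 = 52. Contributing more than 6 just wastes the excess. So contributing exactly 6 is a best response.
Each player's payoff: 27 − 6 + 31 = 52.

52 dollars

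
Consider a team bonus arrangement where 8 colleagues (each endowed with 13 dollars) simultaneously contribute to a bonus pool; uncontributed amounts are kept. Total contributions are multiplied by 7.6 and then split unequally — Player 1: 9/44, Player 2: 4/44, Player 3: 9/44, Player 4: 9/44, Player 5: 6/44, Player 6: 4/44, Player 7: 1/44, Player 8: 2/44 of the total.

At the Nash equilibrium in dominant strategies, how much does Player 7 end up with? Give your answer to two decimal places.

21.98 dollars

Player j's private return per contributed unit is 7.6 × (j's share). Contributing is weakly dominant for j when that share is at least 1/7.6 = 0.1316, and contributing 0 is dominant otherwise.
Player 1, Player 3, Player 4 and Player 5 are above the threshold, contributing 13 each; the remaining 4 contribute 0. Total contributed: 52.
Player 7 keeps 13 and receives 7.6 × 52 × 1/44 = 8.98 from the bonus pool, for a payoff of 21.98.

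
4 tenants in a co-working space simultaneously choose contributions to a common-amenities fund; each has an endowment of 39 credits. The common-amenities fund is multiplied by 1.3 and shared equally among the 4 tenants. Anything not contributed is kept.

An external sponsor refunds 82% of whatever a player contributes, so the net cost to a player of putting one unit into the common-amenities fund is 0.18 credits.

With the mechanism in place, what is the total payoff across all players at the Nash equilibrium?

Under the mechanism each unit contributed yields (1.3/4) / 0.18 = 1.8056 back to its contributor per unit of net cost, which exceeds 1, making full contribution the dominant choice for everyone.
At the Nash equilibrium everyone contributes 39. Group total payoff = 4 × (39 × 0.82 + 1.3 × 39) = 330.72.

330.72 credits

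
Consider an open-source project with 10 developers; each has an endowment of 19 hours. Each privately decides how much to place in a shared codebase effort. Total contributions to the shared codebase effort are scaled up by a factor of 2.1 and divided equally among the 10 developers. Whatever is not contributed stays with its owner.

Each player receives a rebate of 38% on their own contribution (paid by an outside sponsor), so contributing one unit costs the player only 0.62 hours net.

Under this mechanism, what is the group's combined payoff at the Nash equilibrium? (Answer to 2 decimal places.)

190.00 hours

Even with the mechanism, each unit contributed returns only (2.1/10) / 0.62 = 0.3387 per unit of net cost, so contributing nothing is still dominant.
Everyone keeps their endowment and the group total is 10 × 19 = 190.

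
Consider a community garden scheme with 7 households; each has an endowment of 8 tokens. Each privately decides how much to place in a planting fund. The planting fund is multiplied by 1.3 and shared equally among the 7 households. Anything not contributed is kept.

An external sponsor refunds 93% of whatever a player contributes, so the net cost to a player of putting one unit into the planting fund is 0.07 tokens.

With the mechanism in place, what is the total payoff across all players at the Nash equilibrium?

124.88 tokens

The effective private return per unit is now (1.3/7) / 0.07 = 2.6531 > 1, so every player's dominant strategy flips to full contribution.
At the Nash equilibrium everyone contributes 8. Group total payoff = 7 × (8 × 0.93 + 1.3 × 8) = 124.88.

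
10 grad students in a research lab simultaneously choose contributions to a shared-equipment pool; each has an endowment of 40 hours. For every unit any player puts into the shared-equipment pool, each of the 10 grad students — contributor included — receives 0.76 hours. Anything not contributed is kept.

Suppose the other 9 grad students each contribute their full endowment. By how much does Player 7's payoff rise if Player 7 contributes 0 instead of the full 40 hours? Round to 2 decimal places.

Switching from a contribution of 40 to 0 lets Player 7 keep an extra 40 hours, but lowers the shared-equipment pool by 40, which costs Player 7 their own share of that drop: 0.76 × 40 = 30.40.
Net gain = 40 − 30.40 = 9.60. The private return per contributed unit (0.76) is below 1, so free-riding is indeed the best response regardless of what the others do.

9.60 hours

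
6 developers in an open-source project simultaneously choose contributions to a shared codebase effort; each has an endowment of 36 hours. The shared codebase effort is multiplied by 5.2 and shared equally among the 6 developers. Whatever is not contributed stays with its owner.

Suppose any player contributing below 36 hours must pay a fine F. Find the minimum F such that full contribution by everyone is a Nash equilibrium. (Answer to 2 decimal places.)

Given the others contribute fully, the best deviation is to contribute 0 (any partial contribution still incurs the fine and gives up units whose private return 0.8667 is below 1).
Deviating from 36 to 0 saves 36 hours but forfeits the deviator's share of the drop in the shared codebase effort: 5.2/6 × 36 = 31.20.
So the deviation gain is 36 − 31.20 = 4.80, and the fine must be at least 4.80 hours to wipe it out.

4.80 hours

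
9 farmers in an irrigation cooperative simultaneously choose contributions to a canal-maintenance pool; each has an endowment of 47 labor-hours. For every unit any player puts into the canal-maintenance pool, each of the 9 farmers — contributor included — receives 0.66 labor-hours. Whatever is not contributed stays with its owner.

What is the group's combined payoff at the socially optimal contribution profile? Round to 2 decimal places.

Each contributed unit returns 5.940 to the group as a whole (0.66 to each of 9 players), which exceeds 1, so the social optimum is full contribution: group total = 5.940 × 423 = 2512.62.

2512.62 labor-hours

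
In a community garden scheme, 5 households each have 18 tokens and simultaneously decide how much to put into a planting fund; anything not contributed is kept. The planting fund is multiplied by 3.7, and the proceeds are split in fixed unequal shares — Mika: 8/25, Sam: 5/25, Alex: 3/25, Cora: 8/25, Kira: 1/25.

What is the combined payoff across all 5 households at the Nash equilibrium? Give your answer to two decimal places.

187.20 tokens

Each unit j contributes comes back to j as 3.7 × (j's share), so j prefers to contribute only if that share exceeds 1/3.7 = 0.2703; otherwise keeping the unit dominates.
The shares above 0.2703 belong to Mika and Cora, contributing 18 each; the remaining 3 contribute 0. Total contributed: 36.
The planting fund pays out 3.7 × 36 = 133.20 in total (split across the unequal shares, but the aggregate is all that matters for the group sum).
The 3 free-riders keep 18 each, adding 54. Group total = 54 + 133.20 = 187.20.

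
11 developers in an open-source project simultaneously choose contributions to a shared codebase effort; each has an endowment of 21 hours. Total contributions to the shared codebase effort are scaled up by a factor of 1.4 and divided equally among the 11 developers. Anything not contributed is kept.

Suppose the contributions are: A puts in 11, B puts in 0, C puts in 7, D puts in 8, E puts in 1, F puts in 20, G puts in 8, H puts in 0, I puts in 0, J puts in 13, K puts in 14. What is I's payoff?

31.44 hours

Total contributed: 11 + 0 + 7 + 8 + 1 + 20 + 8 + 0 + 0 + 13 + 14 = 82.
Each receives 1.4 × 82 / 11 = 10.44 from the shared codebase effort.
I keeps 21 − 0 = 21, so I's payoff is 21 + 10.44 = 31.44.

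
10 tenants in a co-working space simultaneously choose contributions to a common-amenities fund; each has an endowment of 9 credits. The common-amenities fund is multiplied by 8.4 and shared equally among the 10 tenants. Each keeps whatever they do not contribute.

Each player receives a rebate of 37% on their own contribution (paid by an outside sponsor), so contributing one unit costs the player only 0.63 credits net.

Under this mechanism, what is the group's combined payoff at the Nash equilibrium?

The effective private return per unit is now (8.4/10) / 0.63 = 1.3333 > 1, so every player's dominant strategy flips to full contribution.
At the Nash equilibrium everyone contributes 9. Group total payoff = 10 × (9 × 0.37 + 8.4 × 9) = 789.30.

789.30 credits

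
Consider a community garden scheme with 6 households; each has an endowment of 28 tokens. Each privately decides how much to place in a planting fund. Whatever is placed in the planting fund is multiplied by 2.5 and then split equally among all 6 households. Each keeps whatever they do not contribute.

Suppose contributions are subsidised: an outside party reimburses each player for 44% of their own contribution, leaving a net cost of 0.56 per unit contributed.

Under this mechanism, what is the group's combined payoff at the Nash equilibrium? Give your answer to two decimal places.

With the mechanism, a contributed unit returns (2.5/6) / 0.56 = 0.7440 per unit of net cost — still below 1 — so contributing 0 remains dominant for every player.
Everyone keeps their endowment and the group total is 6 × 28 = 168.

168.00 tokens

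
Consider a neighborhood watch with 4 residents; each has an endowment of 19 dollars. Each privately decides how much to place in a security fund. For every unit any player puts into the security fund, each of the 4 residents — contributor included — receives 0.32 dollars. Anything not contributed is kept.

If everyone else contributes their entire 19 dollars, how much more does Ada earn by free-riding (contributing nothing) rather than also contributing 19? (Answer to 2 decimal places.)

12.92 dollars

Switching from a contribution of 19 to 0 lets Ada keep an extra 19 dollars, but lowers the security fund by 19, which costs Ada their own share of that drop: 0.32 × 19 = 6.08.
Net gain = 19 − 6.08 = 12.92. The private return per contributed unit (0.32) is below 1, so free-riding is indeed the best response regardless of what the others do.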